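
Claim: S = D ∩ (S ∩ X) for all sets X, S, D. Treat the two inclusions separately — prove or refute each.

(⊆) This inclusion fails. Take X = ∅, S = {1}, D = ∅; then 1 ∈ S but 1 ∉ D ∩ (S ∩ X).

(⊇) Let x ∈ D ∩ (S ∩ X). Then x ∈ X ∩ S ∩ D, from which x ∈ S.

(⊆) fails; (⊇) holds.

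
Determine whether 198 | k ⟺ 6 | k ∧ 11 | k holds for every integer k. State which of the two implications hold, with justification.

Only the forward direction holds.

Forward direction. If 198 ∣ k, write k = 198q. Since 198 = 33·6, k = 6·(33q), so 6 ∣ k; and since 198 = 18·11, k = 11·(18q), so 11 ∣ k.

Converse. This fails: take k = 66. Both 6 ∣ 66 and 11 ∣ 66, yet 66 is not a multiple of 198 (since 66 = 0·198 + 66), so 198 ∤ 66.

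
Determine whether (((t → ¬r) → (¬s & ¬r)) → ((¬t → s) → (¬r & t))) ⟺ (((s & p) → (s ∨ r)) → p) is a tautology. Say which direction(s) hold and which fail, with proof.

(⇒) fails and (⇐) fails.

(⟹) This fails. Under p = F, r = F, t = F, s = F, the left side is true but the right side is false.

(⟸) This fails. Under p = T, r = T, t = T, s = F, the left side is false but the right side is true.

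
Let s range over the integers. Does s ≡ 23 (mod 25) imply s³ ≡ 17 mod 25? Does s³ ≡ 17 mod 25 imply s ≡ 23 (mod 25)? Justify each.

Both implications hold.

(⟹) Suppose s ≡ 23 (mod 25). Write s = 25j + 23. Then (25j + 23)³ = 15625j³ + 43125j² + 39675j + 12167 = 25(625j³ + 1725j² + 1587j + 486) + 17, so s³ ≡ 17 (mod 25).

(⟸) Conversely, suppose s³ ≡ 17 (mod 25). The only residue r in {0, …, 24} with r³ ≡ 17 (mod 25) is r = 23, so s ≡ 23 (mod 25).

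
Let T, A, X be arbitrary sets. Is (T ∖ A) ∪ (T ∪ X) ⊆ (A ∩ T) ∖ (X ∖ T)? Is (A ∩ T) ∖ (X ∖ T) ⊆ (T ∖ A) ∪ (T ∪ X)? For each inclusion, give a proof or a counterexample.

Only the reverse inclusion holds.

(⟸) Let x ∈ (A ∩ T) ∖ (X ∖ T). Then either x ∈ T ∩ A and x ∉ X; or x ∈ T ∩ A ∩ X. In each case x ∈ (T ∖ A) ∪ (T ∪ X), so (A ∩ T) ∖ (X ∖ T) ⊆ (T ∖ A) ∪ (T ∪ X).

(⟹) This inclusion fails. Take T = {1}, A = ∅, X = ∅; then 1 ∈ (T ∖ A) ∪ (T ∪ X) but 1 ∉ (A ∩ T) ∖ (X ∖ T).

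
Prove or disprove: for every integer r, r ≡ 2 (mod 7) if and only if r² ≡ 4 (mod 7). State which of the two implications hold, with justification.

(⟸) This fails: take r = 5. Then 5² = 25 ≡ 4 (mod 7), yet 5 ≡ 5 (mod 7), not 2.

(⟹) Suppose r ≡ 2 (mod 7). Write r = 7j + 2. Then (7j + 2)² = 49j² + 28j + 4 = 7(7j² + 4j) + 4, so r² ≡ 4 (mod 7).

(⇒) holds; (⇐) fails.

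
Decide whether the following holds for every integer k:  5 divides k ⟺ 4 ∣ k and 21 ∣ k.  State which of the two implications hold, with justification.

(→) This fails: take k = 5. Certainly 5 ∣ 5, but 4 ∤ 5.

(←) This fails: take k = 84. Both 4 ∣ 84 and 21 ∣ 84, yet 84 is not a multiple of 5 (since 84 = 16·5 + 4), so 5 ∤ 84.

Neither direction holds.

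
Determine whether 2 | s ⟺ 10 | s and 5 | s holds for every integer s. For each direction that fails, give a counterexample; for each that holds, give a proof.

(⇒) This fails: take s = 2. Certainly 2 ∣ 2, but 10 ∤ 2.

(⇐) Suppose 10 ∣ s and 5 ∣ s. Any common multiple of 10 and 5 is a multiple of their lcm; here lcm(10, 5) = 10·5/gcd(10, 5) = 50/5 = 10, so 10 ∣ s. Since 2 ∣ 10, it follows that 2 ∣ s.

The forward direction fails; the converse holds.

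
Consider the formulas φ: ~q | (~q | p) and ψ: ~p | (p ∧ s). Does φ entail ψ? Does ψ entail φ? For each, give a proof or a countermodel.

(⟹) This fails. Under q = F, p = T, s = F, the left side is true but the right side is false.

(⟸) This fails. Under q = T, p = F, s = F, the left side is false but the right side is true.

Both directions fail.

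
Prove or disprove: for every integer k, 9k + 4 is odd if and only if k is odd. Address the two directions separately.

(⇒) Suppose 9k + 4 is odd. Since 9 is odd, 9k and k have the same parity, so 9k + 4 ≡ k + 4 (mod 2). As 4 is even, 9k + 4 is odd exactly when k is odd. Thus k is odd.

(⇐) Conversely, suppose k is odd; write k = 2j + 1. Then 9k + 4 = 9·(2j + 1) + 4 = 2·9j + 13, which is odd.

Both implications hold.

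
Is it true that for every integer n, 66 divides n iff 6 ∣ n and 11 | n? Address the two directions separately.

[⇒] If 66 ∣ n, write n = 66q. Since 66 = 11·6, n = 6·(11q), so 6 ∣ n; and since 66 = 6·11, n = 11·(6q), so 11 ∣ n.

[⇐] Suppose 6 ∣ n and 11 ∣ n. Any common multiple of 6 and 11 is a multiple of their lcm; here gcd(6, 11) = 1, so lcm(6, 11) = 6·11 = 66, so 66 ∣ n.

The biconditional holds.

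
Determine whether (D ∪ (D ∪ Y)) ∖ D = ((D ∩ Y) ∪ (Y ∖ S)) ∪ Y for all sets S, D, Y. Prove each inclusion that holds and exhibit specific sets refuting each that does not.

Only the forward inclusion holds.

Reverse inclusion. This inclusion fails. Take S = ∅, D = {1}, Y = {1}; then 1 ∈ ((D ∩ Y) ∪ (Y ∖ S)) ∪ Y but 1 ∉ (D ∪ (D ∪ Y)) ∖ D.

Forward inclusion. Let x ∈ (D ∪ (D ∪ Y)) ∖ D. Then either x ∈ Y and x ∉ S, D; or x ∈ S ∩ Y and x ∉ D. In each case x ∈ ((D ∩ Y) ∪ (Y ∖ S)) ∪ Y, so (D ∪ (D ∪ Y)) ∖ D ⊆ ((D ∩ Y) ∪ (Y ∖ S)) ∪ Y.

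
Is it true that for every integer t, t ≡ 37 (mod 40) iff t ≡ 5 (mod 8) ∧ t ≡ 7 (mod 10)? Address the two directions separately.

Both directions hold.

Forward direction. Suppose t ≡ 37 (mod 40); write t = 40j + 37. Since 8 ∣ 40, reducing mod 8 gives t ≡ 37 ≡ 5 (mod 8); since 10 ∣ 40, reducing mod 10 gives t ≡ 37 ≡ 7 (mod 10).

Converse. If t ≡ 5 (mod 8) and t ≡ 7 (mod 10), then by the Chinese remainder theorem t ≡ 37 (mod 40). This is exactly t ≡ 37 (mod 40).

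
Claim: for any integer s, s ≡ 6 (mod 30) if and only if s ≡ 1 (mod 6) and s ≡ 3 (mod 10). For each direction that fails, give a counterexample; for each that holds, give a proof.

(⇒) fails and (⇐) fails.

[⇒] This fails: s = 6 gives 6 ≡ 6 (mod 30) but 6 ≡ 0 (mod 6), so the conjunction on the right does not hold.

[⇐] This fails: s = 13 satisfies both congruences on the right (13 ≡ 1 mod 6 and 13 ≡ 3 mod 10) yet 13 ≡ 13 (mod 30), not 6.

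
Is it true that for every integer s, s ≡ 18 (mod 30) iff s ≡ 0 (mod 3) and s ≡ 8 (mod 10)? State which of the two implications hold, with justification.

Both implications hold.

Forward direction. Suppose s ≡ 18 (mod 30); write s = 30j + 18. Since 3 ∣ 30, reducing mod 3 gives s ≡ 18 ≡ 0 (mod 3); since 10 ∣ 30, reducing mod 10 gives s ≡ 18 ≡ 8 (mod 10).

Converse. If s ≡ 0 (mod 3) and s ≡ 8 (mod 10), then by the Chinese remainder theorem s ≡ 18 (mod 30). This is exactly s ≡ 18 (mod 30).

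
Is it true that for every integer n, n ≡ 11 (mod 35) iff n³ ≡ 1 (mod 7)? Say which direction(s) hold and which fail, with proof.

Forward direction. Suppose n ≡ 11 (mod 35). Then n³ ≡ 11³ = 1331 (mod 35), and since 7 ∣ 35, also n³ ≡ 1 (mod 7).

Converse. This fails: take n = 1. Then 1³ = 1 ≡ 1 (mod 7), yet 1 ≡ 1 (mod 35), not 11.

(⇒) holds; (⇐) fails.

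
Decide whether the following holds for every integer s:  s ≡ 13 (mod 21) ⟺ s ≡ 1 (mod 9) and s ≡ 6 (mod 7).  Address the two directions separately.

(⟸) If s ≡ 1 (mod 9) and s ≡ 6 (mod 7), then by the Chinese remainder theorem s ≡ 55 (mod 63). Since 55 ≡ 13 (mod 21) and 21 ∣ 63, we get s ≡ 13 (mod 21).

(⟹) This fails: s = 34 gives 34 ≡ 13 (mod 21) but 34 ≡ 7 (mod 9), so the conjunction on the right does not hold.

(⇒) fails; (⇐) holds.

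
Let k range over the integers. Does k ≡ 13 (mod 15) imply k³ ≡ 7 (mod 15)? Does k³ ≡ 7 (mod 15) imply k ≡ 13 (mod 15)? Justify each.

Both directions hold; the statement is true.

(⟸) Suppose k³ ≡ 7 (mod 15). The only residue r in {0, …, 14} with r³ ≡ 7 (mod 15) is r = 13, so k ≡ 13 (mod 15).

(⟹) Suppose k ≡ 13 (mod 15). Write k = 15j + 13. Then (15j + 13)³ = 3375j³ + 8775j² + 7605j + 2197 = 15(225j³ + 585j² + 507j + 146) + 7, so k³ ≡ 7 (mod 15).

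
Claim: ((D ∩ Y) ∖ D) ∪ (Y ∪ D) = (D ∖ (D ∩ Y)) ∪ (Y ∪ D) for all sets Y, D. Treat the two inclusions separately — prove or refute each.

Both inclusions hold.

Forward inclusion. Let x ∈ ((D ∩ Y) ∖ D) ∪ (Y ∪ D). Then either x ∈ Y and x ∉ D; or x ∈ D and x ∉ Y; or x ∈ Y ∩ D. In each case x ∈ (D ∖ (D ∩ Y)) ∪ (Y ∪ D), so ((D ∩ Y) ∖ D) ∪ (Y ∪ D) ⊆ (D ∖ (D ∩ Y)) ∪ (Y ∪ D).

Reverse inclusion. Let x ∈ (D ∖ (D ∩ Y)) ∪ (Y ∪ D). Then either x ∈ Y and x ∉ D; or x ∈ D and x ∉ Y; or x ∈ Y ∩ D. In each case x ∈ ((D ∩ Y) ∖ D) ∪ (Y ∪ D), so (D ∖ (D ∩ Y)) ∪ (Y ∪ D) ⊆ ((D ∩ Y) ∖ D) ∪ (Y ∪ D).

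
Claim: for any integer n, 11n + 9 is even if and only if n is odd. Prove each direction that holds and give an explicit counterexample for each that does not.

(⟹) Suppose 11n + 9 is even. Since 11 is odd, 11n and n have the same parity, so 11n + 9 ≡ n + 9 (mod 2). As 9 is odd, 11n + 9 is even exactly when n is odd. Thus n is odd.

(⟸) Conversely, suppose n is odd; write n = 2j + 1. Then 11n + 9 = 11·(2j + 1) + 9 = 2·11j + 20, which is even.

Equivalent; both directions hold.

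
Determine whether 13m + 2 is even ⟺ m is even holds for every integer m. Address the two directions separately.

Equivalent; both directions hold.

[⇒] Suppose 13m + 2 is even. Since 13 is odd, 13m and m have the same parity, so 13m + 2 ≡ m + 2 (mod 2). As 2 is even, 13m + 2 is even exactly when m is even. Thus m is even.

[⇐] Conversely, suppose m is even; write m = 2j. Then 13m + 2 = 13·(2j) + 2 = 2·13j + 2, which is even.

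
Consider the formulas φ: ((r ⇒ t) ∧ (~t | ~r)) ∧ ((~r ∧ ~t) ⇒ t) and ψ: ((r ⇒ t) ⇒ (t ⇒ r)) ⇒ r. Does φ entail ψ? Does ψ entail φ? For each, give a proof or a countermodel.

(⟹) Assume the antecedent. If r is true, the antecedent cannot hold. If r is false, the antecedent forces (r = F, t = T), and ((r ⇒ t) ⇒ (t ⇒ r)) ⇒ r holds there. Either way ((r ⇒ t) ⇒ (t ⇒ r)) ⇒ r holds.

(⟸) This fails. Under r = T, t = F, the left side is false but the right side is true.

Only the forward direction holds.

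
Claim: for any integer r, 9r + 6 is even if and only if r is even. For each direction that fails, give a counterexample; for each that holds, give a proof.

Both directions hold; the statement is true.

[⇐] Suppose r is even; write r = 2j. Then 9r + 6 = 9·(2j) + 6 = 2·9j + 6, which is even.

[⇒] Suppose 9r + 6 is even. Since 9 is odd, 9r and r have the same parity, so 9r + 6 ≡ r + 6 (mod 2). As 6 is even, 9r + 6 is even exactly when r is even. Thus r is even.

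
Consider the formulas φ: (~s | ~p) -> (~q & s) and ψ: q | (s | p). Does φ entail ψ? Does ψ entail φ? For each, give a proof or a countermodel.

(⟹) Assume the antecedent. If s is true, q | (s | p) reduces to true regardless of the other variables. If s is false, the antecedent cannot hold. Either way q | (s | p) holds.

(⟸) This fails. Under s = F, q = T, p = F, the left side is false but the right side is true.

(⇒) holds; (⇐) fails.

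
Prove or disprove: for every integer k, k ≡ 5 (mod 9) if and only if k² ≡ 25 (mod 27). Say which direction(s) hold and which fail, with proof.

Both directions fail.

(→) This fails: take k = 14. Then 14 ≡ 5 (mod 9), but 14² = 196 ≡ 7 (mod 27), not 25.

(←) This fails: take k = 22. Then 22² = 484 ≡ 25 (mod 27), yet 22 ≡ 4 (mod 9), not 5.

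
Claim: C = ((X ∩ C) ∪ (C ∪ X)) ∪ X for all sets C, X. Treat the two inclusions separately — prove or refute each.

The sets are not equal: only the forward inclusion holds.

(⊆) Let x ∈ C. Then either x ∈ C and x ∉ X; or x ∈ C ∩ X. In each case x ∈ ((X ∩ C) ∪ (C ∪ X)) ∪ X, so C ⊆ ((X ∩ C) ∪ (C ∪ X)) ∪ X.

(⊇) This inclusion fails. Take C = ∅, X = {1}; then 1 ∈ ((X ∩ C) ∪ (C ∪ X)) ∪ X but 1 ∉ C.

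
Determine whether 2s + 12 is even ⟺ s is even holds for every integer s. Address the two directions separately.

Not equivalent: only (⇐) holds.

(⟹) This fails: take s = 3. Then 2s + 12 = 18, which is even, yet s = 3 is odd, not even.

(⟸) Suppose s is even. Since 2 is even, 2s is even for every s, so 2s + 12 has the same parity as 12, which is even. Hence 2s + 12 is even.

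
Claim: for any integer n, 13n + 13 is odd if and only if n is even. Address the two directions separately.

Both directions hold; the statement is true.

[⇒] Suppose 13n + 13 is odd. Since 13 is odd, 13n and n have the same parity, so 13n + 13 ≡ n + 13 (mod 2). As 13 is odd, 13n + 13 is odd exactly when n is even. Thus n is even.

[⇐] Conversely, suppose n is even; write n = 2j. Then 13n + 13 = 13·(2j) + 13 = 2·13j + 13, which is odd.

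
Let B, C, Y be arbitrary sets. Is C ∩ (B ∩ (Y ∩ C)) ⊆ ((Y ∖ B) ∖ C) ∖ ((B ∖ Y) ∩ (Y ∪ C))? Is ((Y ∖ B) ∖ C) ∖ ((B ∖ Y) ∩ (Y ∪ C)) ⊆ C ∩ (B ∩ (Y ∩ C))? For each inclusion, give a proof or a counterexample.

(⟹) This inclusion fails. Take B = {1}, C = {1}, Y = {1}; then 1 ∈ C ∩ (B ∩ (Y ∩ C)) but 1 ∉ ((Y ∖ B) ∖ C) ∖ ((B ∖ Y) ∩ (Y ∪ C)).

(⟸) This inclusion fails. Take B = ∅, C = ∅, Y = {1}; then 1 ∈ ((Y ∖ B) ∖ C) ∖ ((B ∖ Y) ∩ (Y ∪ C)) but 1 ∉ C ∩ (B ∩ (Y ∩ C)).

Neither inclusion holds.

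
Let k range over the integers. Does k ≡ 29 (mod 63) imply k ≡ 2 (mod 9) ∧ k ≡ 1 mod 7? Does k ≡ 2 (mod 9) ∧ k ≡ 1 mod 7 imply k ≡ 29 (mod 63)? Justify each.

Both directions hold; the statement is true.

(⟸) If k ≡ 2 (mod 9) and k ≡ 1 (mod 7), then by the Chinese remainder theorem k ≡ 29 (mod 63). This is exactly k ≡ 29 (mod 63).

(⟹) Suppose k ≡ 29 (mod 63); write k = 63j + 29. Since 9 ∣ 63, reducing mod 9 gives k ≡ 29 ≡ 2 (mod 9); since 7 ∣ 63, reducing mod 7 gives k ≡ 29 ≡ 1 (mod 7).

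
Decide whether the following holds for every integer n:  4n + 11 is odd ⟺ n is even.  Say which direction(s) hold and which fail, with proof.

Forward direction. This fails: take n = 5. Then 4n + 11 = 31, which is odd, yet n = 5 is odd, not even.

Converse. Suppose n is even. Since 4 is even, 4n is even for every n, so 4n + 11 has the same parity as 11, which is odd. Hence 4n + 11 is odd.

(⇒) fails; (⇐) holds.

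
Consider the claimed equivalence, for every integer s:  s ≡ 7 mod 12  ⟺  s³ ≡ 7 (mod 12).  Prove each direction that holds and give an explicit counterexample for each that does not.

[⇒] Suppose s ≡ 7 mod 12. Write s = 12j + 7. Then (12j + 7)³ = 1728j³ + 3024j² + 1764j + 343 = 12(144j³ + 252j² + 147j + 28) + 7, so s³ ≡ 7 (mod 12).

[⇐] Conversely, suppose s³ ≡ 7 (mod 12). The only residue r in {0, …, 11} with r³ ≡ 7 (mod 12) is r = 7, so s ≡ 7 (mod 12).

The biconditional holds.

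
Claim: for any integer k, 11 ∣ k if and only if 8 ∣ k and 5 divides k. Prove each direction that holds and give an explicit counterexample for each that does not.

(⇒) This fails: take k = 11. Certainly 11 ∣ 11, but 8 ∤ 11.

(⇐) This fails: take k = 40. Both 8 ∣ 40 and 5 ∣ 40, yet 40 is not a multiple of 11 (since 40 = 3·11 + 7), so 11 ∤ 40.

Neither implication holds.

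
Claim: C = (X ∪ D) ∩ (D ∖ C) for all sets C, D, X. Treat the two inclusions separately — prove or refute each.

(⟹) This inclusion fails. Take C = {1}, D = ∅, X = ∅; then 1 ∈ C but 1 ∉ (X ∪ D) ∩ (D ∖ C).

(⟸) This inclusion fails. Take C = ∅, D = {1}, X = ∅; then 1 ∈ (X ∪ D) ∩ (D ∖ C) but 1 ∉ C.

(⊆) fails and (⊇) fails.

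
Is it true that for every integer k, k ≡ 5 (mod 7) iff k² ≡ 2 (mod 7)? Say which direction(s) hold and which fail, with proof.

Forward direction. This fails: take k = 5. Then 5 ≡ 5 (mod 7), but 5² = 25 ≡ 4 (mod 7), not 2.

Converse. This fails: take k = 3. Then 3² = 9 ≡ 2 (mod 7), yet 3 ≡ 3 (mod 7), not 5.

Neither direction holds.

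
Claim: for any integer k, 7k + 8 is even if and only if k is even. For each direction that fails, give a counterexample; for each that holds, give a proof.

(→) Suppose 7k + 8 is even. Since 7 is odd, 7k and k have the same parity, so 7k + 8 ≡ k + 8 (mod 2). As 8 is even, 7k + 8 is even exactly when k is even. Thus k is even.

(←) Conversely, suppose k is even; write k = 2j. Then 7k + 8 = 7·(2j) + 8 = 2·7j + 8, which is even.

Both directions hold; the statement is true.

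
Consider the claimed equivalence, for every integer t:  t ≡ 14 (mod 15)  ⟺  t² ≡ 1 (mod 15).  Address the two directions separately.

Only the forward implication holds.

(⇒) Suppose t ≡ 14 (mod 15). Write t = 15j + 14. Then (15j + 14)² = 225j² + 420j + 196 = 15(15j² + 28j + 13) + 1, so t² ≡ 1 (mod 15).

(⇐) This fails: take t = 1. Then 1² = 1 ≡ 1 (mod 15), yet 1 ≡ 1 (mod 15), not 14.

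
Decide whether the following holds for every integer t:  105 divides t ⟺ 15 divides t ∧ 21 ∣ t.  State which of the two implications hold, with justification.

Both directions hold; the statement is true.

Converse. Suppose 15 ∣ t and 21 ∣ t. Any common multiple of 15 and 21 is a multiple of their lcm; here lcm(15, 21) = 15·21/gcd(15, 21) = 315/3 = 105, so 105 ∣ t.

Forward direction. If 105 ∣ t, write t = 105q. Since 105 = 7·15, t = 15·(7q), so 15 ∣ t; and since 105 = 5·21, t = 21·(5q), so 21 ∣ t.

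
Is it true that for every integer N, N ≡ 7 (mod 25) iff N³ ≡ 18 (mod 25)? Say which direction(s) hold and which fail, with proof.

Both directions hold.

(⟹) Suppose N ≡ 7 (mod 25). Write N = 25j + 7. Then (25j + 7)³ = 15625j³ + 13125j² + 3675j + 343 = 25(625j³ + 525j² + 147j + 13) + 18, so N³ ≡ 18 (mod 25).

(⟸) Conversely, suppose N³ ≡ 18 (mod 25). The only residue r in {0, …, 24} with r³ ≡ 18 (mod 25) is r = 7, so N ≡ 7 (mod 25).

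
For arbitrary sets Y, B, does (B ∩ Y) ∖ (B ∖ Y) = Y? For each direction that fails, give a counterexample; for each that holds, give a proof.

The sets are not equal: only the forward inclusion holds.

(⟸) This inclusion fails. Take Y = {1}, B = ∅; then 1 ∈ Y but 1 ∉ (B ∩ Y) ∖ (B ∖ Y).

(⟹) Let x ∈ (B ∩ Y) ∖ (B ∖ Y). Then x ∈ Y ∩ B, from which x ∈ Y.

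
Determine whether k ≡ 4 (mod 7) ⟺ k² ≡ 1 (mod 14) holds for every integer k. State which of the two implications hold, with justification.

(⇒) This fails: take k = 4. Then 4 ≡ 4 (mod 7), but 4² = 16 ≡ 2 (mod 14), not 1.

(⇐) This fails: take k = 1. Then 1² = 1 ≡ 1 (mod 14), yet 1 ≡ 1 (mod 7), not 4.

Both directions fail.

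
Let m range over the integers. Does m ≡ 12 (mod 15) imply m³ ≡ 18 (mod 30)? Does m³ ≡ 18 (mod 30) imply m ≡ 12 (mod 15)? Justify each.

[⇒] This fails: take m = 27. Then 27 ≡ 12 (mod 15), but 27³ = 19683 ≡ 3 (mod 30), not 18.

[⇐] Conversely, the residues r modulo 30 with r³ ≡ 18 (mod 30) are exactly {12}, and each is ≡ 12 (mod 15).

Only the reverse direction holds.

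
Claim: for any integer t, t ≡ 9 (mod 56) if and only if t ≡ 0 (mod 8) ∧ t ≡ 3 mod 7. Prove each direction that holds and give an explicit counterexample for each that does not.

(→) This fails: t = 9 gives 9 ≡ 9 (mod 56) but 9 ≡ 1 (mod 8), so the conjunction on the right does not hold.

(←) This fails: t = 24 satisfies both congruences on the right (24 ≡ 0 mod 8 and 24 ≡ 3 mod 7) yet 24 ≡ 24 (mod 56), not 9.

Neither direction holds.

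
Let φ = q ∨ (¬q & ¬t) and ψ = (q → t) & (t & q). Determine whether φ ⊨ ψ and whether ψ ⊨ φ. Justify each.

[⇐] Assume the antecedent. If t is true, the antecedent forces (t = T, q = T), and q ∨ (¬q & ¬t) holds there. If t is false, the antecedent cannot hold. Either way q ∨ (¬q & ¬t) holds.

[⇒] This fails. Under t = F, q = F, the left side is true but the right side is false.

Not equivalent: only (⇐) holds.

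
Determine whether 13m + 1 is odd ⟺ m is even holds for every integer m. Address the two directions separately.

(⇒) Suppose 13m + 1 is odd. Since 13 is odd, 13m and m have the same parity, so 13m + 1 ≡ m + 1 (mod 2). As 1 is odd, 13m + 1 is odd exactly when m is even. Thus m is even.

(⇐) Conversely, suppose m is even; write m = 2j. Then 13m + 1 = 13·(2j) + 1 = 2·13j + 1, which is odd.

The biconditional holds.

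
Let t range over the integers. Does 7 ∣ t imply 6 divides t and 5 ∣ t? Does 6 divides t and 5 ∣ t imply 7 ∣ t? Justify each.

(⇒) fails and (⇐) fails.

(→) This fails: take t = 7. Certainly 7 ∣ 7, but 6 ∤ 7.

(←) This fails: take t = 30. Both 6 ∣ 30 and 5 ∣ 30, yet 30 is not a multiple of 7 (since 30 = 4·7 + 2), so 7 ∤ 30.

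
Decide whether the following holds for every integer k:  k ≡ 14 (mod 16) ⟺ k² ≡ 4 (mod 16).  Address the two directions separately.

Only the forward implication holds.

Converse. This fails: take k = 2. Then 2² = 4 ≡ 4 (mod 16), yet 2 ≡ 2 (mod 16), not 14.

Forward direction. Suppose k ≡ 14 (mod 16). Write k = 16j + 14. Then (16j + 14)² = 256j² + 448j + 196 = 16(16j² + 28j + 12) + 4, so k² ≡ 4 (mod 16).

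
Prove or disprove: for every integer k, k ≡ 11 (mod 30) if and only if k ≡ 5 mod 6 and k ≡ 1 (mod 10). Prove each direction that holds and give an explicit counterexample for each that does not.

[⇒] Suppose k ≡ 11 (mod 30); write k = 30j + 11. Since 6 ∣ 30, reducing mod 6 gives k ≡ 11 ≡ 5 (mod 6); since 10 ∣ 30, reducing mod 10 gives k ≡ 11 ≡ 1 (mod 10).

[⇐] Conversely, if k ≡ 5 (mod 6) and k ≡ 1 (mod 10), then by the Chinese remainder theorem k ≡ 11 (mod 30). This is exactly k ≡ 11 (mod 30).

Both directions hold.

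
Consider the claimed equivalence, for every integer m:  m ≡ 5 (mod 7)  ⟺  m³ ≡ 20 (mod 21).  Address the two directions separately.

[⇒] This fails: take m = 12. Then 12 ≡ 5 (mod 7), but 12³ = 1728 ≡ 6 (mod 21), not 20.

[⇐] This fails: take m = 17. Then 17³ = 4913 ≡ 20 (mod 21), yet 17 ≡ 3 (mod 7), not 5.

Neither implication holds.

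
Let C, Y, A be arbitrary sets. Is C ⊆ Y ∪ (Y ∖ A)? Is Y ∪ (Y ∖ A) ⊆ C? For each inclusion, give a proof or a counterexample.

(⊆) fails and (⊇) fails.

(⊆) This inclusion fails. Take C = {1}, Y = ∅, A = ∅; then 1 ∈ C but 1 ∉ Y ∪ (Y ∖ A).

(⊇) This inclusion fails. Take C = ∅, Y = {1}, A = ∅; then 1 ∈ Y ∪ (Y ∖ A) but 1 ∉ C.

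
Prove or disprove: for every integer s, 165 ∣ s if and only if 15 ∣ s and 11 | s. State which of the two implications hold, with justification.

Both implications hold.

[⇒] If 165 ∣ s, write s = 165q. Since 165 = 11·15, s = 15·(11q), so 15 ∣ s; and since 165 = 15·11, s = 11·(15q), so 11 ∣ s.

[⇐] Suppose 15 ∣ s and 11 ∣ s. Any common multiple of 15 and 11 is a multiple of their lcm; here gcd(15, 11) = 1, so lcm(15, 11) = 15·11 = 165, so 165 ∣ s.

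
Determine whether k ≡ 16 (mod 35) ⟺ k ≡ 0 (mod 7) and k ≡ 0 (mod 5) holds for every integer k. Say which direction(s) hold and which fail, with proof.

Both directions fail.

Forward direction. This fails: k = 16 gives 16 ≡ 16 (mod 35) but 16 ≡ 2 (mod 7), so the conjunction on the right does not hold.

Converse. This fails: k = 0 satisfies both congruences on the right (0 ≡ 0 mod 7 and 0 ≡ 0 mod 5) yet 0 ≡ 0 (mod 35), not 16.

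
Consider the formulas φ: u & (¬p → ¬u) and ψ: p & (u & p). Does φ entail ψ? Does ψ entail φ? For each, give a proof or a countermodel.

(⟸) Assume the antecedent. If p is true, the antecedent forces (p = T, u = T), and u & (¬p → ¬u) holds there. If p is false, the antecedent cannot hold. Either way u & (¬p → ¬u) holds.

(⟹) Assume the antecedent. If p is true, the antecedent forces (p = T, u = T), and p & (u & p) holds there. If p is false, the antecedent cannot hold. Either way p & (u & p) holds.

Both directions hold; the statement is true.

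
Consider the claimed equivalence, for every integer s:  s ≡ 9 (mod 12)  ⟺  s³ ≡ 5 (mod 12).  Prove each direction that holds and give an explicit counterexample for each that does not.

(⟹) This fails: take s = 9. Then 9 ≡ 9 (mod 12), but 9³ = 729 ≡ 9 (mod 12), not 5.

(⟸) This fails: take s = 5. Then 5³ = 125 ≡ 5 (mod 12), yet 5 ≡ 5 (mod 12), not 9.

Neither implication holds.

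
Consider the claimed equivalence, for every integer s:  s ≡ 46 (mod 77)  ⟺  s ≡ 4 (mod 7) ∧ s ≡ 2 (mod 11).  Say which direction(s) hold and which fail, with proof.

Both directions hold; the statement is true.

(⟹) Suppose s ≡ 46 (mod 77); write s = 77j + 46. Since 7 ∣ 77, reducing mod 7 gives s ≡ 46 ≡ 4 (mod 7); since 11 ∣ 77, reducing mod 11 gives s ≡ 46 ≡ 2 (mod 11).

(⟸) Conversely, if s ≡ 4 (mod 7) and s ≡ 2 (mod 11), then by the Chinese remainder theorem s ≡ 46 (mod 77). This is exactly s ≡ 46 (mod 77).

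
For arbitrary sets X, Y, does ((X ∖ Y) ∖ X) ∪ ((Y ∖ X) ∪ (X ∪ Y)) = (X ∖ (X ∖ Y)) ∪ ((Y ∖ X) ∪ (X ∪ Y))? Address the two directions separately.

(⊆) Let x ∈ ((X ∖ Y) ∖ X) ∪ ((Y ∖ X) ∪ (X ∪ Y)). Then either x ∈ X and x ∉ Y; or x ∈ Y and x ∉ X; or x ∈ X ∩ Y. In each case x ∈ (X ∖ (X ∖ Y)) ∪ ((Y ∖ X) ∪ (X ∪ Y)), so ((X ∖ Y) ∖ X) ∪ ((Y ∖ X) ∪ (X ∪ Y)) ⊆ (X ∖ (X ∖ Y)) ∪ ((Y ∖ X) ∪ (X ∪ Y)).

(⊇) Let x ∈ (X ∖ (X ∖ Y)) ∪ ((Y ∖ X) ∪ (X ∪ Y)). Then either x ∈ X and x ∉ Y; or x ∈ Y and x ∉ X; or x ∈ X ∩ Y. In each case x ∈ ((X ∖ Y) ∖ X) ∪ ((Y ∖ X) ∪ (X ∪ Y)), so (X ∖ (X ∖ Y)) ∪ ((Y ∖ X) ∪ (X ∪ Y)) ⊆ ((X ∖ Y) ∖ X) ∪ ((Y ∖ X) ∪ (X ∪ Y)).

Both inclusions hold; the sets are equal.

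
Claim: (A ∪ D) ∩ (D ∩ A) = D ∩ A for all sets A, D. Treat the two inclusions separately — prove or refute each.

(⟹) Let x ∈ (A ∪ D) ∩ (D ∩ A). Then x ∈ A ∩ D, from which x ∈ D ∩ A.

(⟸) Let x ∈ D ∩ A. Then x ∈ A ∩ D, from which x ∈ (A ∪ D) ∩ (D ∩ A).

Both inclusions hold.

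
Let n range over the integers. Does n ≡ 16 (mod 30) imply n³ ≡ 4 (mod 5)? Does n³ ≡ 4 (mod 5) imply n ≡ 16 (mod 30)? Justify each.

(⟹) This fails: take n = 16. Then 16 ≡ 16 (mod 30), but 16³ = 4096 ≡ 1 (mod 5), not 4.

(⟸) This fails: take n = 4. Then 4³ = 64 ≡ 4 (mod 5), yet 4 ≡ 4 (mod 30), not 16.

Both directions fail.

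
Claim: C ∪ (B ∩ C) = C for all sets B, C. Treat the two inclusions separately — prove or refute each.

(⊆) Let x ∈ C ∪ (B ∩ C). Then either x ∈ C and x ∉ B; or x ∈ B ∩ C. In each case x ∈ C, so C ∪ (B ∩ C) ⊆ C.

(⊇) Let x ∈ C. Then either x ∈ C and x ∉ B; or x ∈ B ∩ C. In each case x ∈ C ∪ (B ∩ C), so C ⊆ C ∪ (B ∩ C).

Both inclusions hold; the sets are equal.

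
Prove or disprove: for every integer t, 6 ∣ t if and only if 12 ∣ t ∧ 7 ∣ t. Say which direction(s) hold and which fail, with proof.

Forward direction. This fails: take t = 6. Certainly 6 ∣ 6, but 12 ∤ 6.

Converse. Suppose 12 ∣ t and 7 ∣ t. Any common multiple of 12 and 7 is a multiple of their lcm; here gcd(12, 7) = 1, so lcm(12, 7) = 12·7 = 84, so 84 ∣ t. Since 6 ∣ 84, it follows that 6 ∣ t.

(⇒) fails; (⇐) holds.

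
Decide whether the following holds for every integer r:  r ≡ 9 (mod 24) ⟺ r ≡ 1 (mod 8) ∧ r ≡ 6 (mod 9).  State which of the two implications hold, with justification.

[⇒] This fails: r = 9 gives 9 ≡ 9 (mod 24) but 9 ≡ 0 (mod 9), so the conjunction on the right does not hold.

[⇐] Conversely, if r ≡ 1 (mod 8) and r ≡ 6 (mod 9), then by the Chinese remainder theorem r ≡ 33 (mod 72). Since 33 ≡ 9 (mod 24) and 24 ∣ 72, we get r ≡ 9 (mod 24).

Only the converse holds.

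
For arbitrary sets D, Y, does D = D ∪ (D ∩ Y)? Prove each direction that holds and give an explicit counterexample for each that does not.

Both inclusions hold; the sets are equal.

Forward inclusion. Let x ∈ D. Then either x ∈ D and x ∉ Y; or x ∈ D ∩ Y. In each case x ∈ D ∪ (D ∩ Y), so D ⊆ D ∪ (D ∩ Y).

Reverse inclusion. Let x ∈ D ∪ (D ∩ Y). Then either x ∈ D and x ∉ Y; or x ∈ D ∩ Y. In each case x ∈ D, so D ∪ (D ∩ Y) ⊆ D.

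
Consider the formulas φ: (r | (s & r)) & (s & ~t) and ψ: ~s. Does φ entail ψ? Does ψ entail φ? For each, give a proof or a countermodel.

[⇒] This fails. Under r = T, t = F, s = T, the left side is true but the right side is false.

[⇐] This fails. Under r = F, t = F, s = F, the left side is false but the right side is true.

(⇒) fails and (⇐) fails.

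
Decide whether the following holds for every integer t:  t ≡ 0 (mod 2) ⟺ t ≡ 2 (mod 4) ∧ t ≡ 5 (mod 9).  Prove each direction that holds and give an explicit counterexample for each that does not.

Only the reverse direction holds.

[⇒] This fails: t = 0 gives 0 ≡ 0 (mod 2) but 0 ≡ 0 (mod 4), so the conjunction on the right does not hold.

[⇐] Conversely, if t ≡ 2 (mod 4) and t ≡ 5 (mod 9), then by the Chinese remainder theorem t ≡ 14 (mod 36). Since 14 ≡ 0 (mod 2) and 2 ∣ 36, we get t ≡ 0 (mod 2).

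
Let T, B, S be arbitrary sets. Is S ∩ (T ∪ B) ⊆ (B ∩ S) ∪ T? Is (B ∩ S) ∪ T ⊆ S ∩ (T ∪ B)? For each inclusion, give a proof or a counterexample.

(⟹) Let x ∈ S ∩ (T ∪ B). Then either x ∈ T ∩ S and x ∉ B; or x ∈ B ∩ S and x ∉ T; or x ∈ T ∩ B ∩ S. In each case x ∈ (B ∩ S) ∪ T, so S ∩ (T ∪ B) ⊆ (B ∩ S) ∪ T.

(⟸) This inclusion fails. Take T = {1}, B = ∅, S = ∅; then 1 ∈ (B ∩ S) ∪ T but 1 ∉ S ∩ (T ∪ B).

(⊆) holds; (⊇) fails.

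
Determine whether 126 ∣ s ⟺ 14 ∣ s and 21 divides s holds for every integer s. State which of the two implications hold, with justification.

(⇒) holds; (⇐) fails.

(⇒) If 126 ∣ s, write s = 126q. Since 126 = 9·14, s = 14·(9q), so 14 ∣ s; and since 126 = 6·21, s = 21·(6q), so 21 ∣ s.

(⇐) This fails: take s = 42. Both 14 ∣ 42 and 21 ∣ 42, yet 42 is not a multiple of 126 (since 42 = 0·126 + 42), so 126 ∤ 42.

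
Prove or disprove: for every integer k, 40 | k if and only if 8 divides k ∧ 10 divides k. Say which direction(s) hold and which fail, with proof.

Forward direction. If 40 ∣ k, write k = 40q. Since 40 = 5·8, k = 8·(5q), so 8 ∣ k; and since 40 = 4·10, k = 10·(4q), so 10 ∣ k.

Converse. Suppose 8 ∣ k and 10 ∣ k. Any common multiple of 8 and 10 is a multiple of their lcm; here lcm(8, 10) = 8·10/gcd(8, 10) = 80/2 = 40, so 40 ∣ k.

Both directions hold.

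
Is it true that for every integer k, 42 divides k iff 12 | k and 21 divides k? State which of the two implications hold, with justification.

(→) This fails: take k = 42. Certainly 42 ∣ 42, but 12 ∤ 42.

(←) Suppose 12 ∣ k and 21 ∣ k. Any common multiple of 12 and 21 is a multiple of their lcm; here lcm(12, 21) = 12·21/gcd(12, 21) = 252/3 = 84, so 84 ∣ k. Since 42 ∣ 84, it follows that 42 ∣ k.

(⇒) fails; (⇐) holds.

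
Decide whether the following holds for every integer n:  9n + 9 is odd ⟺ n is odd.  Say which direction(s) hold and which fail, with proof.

[⇒] This fails: n = 2 gives 9n + 9 = 27, which is odd, but 2 is even, not odd.

[⇐] This also fails: n = 3 is odd, but 9n + 9 = 36 is even, not odd.

Both directions fail.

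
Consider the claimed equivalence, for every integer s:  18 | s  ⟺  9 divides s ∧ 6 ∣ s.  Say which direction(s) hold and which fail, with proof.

Forward direction. If 18 ∣ s, write s = 18q. Since 18 = 2·9, s = 9·(2q), so 9 ∣ s; and since 18 = 3·6, s = 6·(3q), so 6 ∣ s.

Converse. Suppose 9 ∣ s and 6 ∣ s. Any common multiple of 9 and 6 is a multiple of their lcm; here lcm(9, 6) = 9·6/gcd(9, 6) = 54/3 = 18, so 18 ∣ s.

Both directions hold.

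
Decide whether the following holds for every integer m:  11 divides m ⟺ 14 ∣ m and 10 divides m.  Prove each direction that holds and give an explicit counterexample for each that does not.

Neither direction holds.

[⇒] This fails: take m = 11. Certainly 11 ∣ 11, but 14 ∤ 11.

[⇐] This fails: take m = 70. Both 14 ∣ 70 and 10 ∣ 70, yet 70 is not a multiple of 11 (since 70 = 6·11 + 4), so 11 ∤ 70.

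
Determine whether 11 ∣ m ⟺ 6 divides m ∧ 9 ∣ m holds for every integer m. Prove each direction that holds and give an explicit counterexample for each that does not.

Neither direction holds.

(⟹) This fails: take m = 11. Certainly 11 ∣ 11, but 6 ∤ 11.

(⟸) This fails: take m = 18. Both 6 ∣ 18 and 9 ∣ 18, yet 18 is not a multiple of 11 (since 18 = 1·11 + 7), so 11 ∤ 18.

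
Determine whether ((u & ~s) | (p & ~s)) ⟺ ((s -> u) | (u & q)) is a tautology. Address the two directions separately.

(→) Assume the antecedent. If s is true, the antecedent cannot hold. If s is false, (s -> u) | (u & q) reduces to true regardless of the other variables. Either way (s -> u) | (u & q) holds.

(←) This fails. Under s = F, p = F, q = F, u = F, the left side is false but the right side is true.

Not equivalent: only (⇒) holds.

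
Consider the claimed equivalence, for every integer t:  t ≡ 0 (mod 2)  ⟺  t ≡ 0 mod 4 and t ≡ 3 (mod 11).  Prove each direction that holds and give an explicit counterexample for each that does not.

The forward direction fails; the converse holds.

(⟹) This fails: t = 0 gives 0 ≡ 0 (mod 2) but 0 ≡ 0 (mod 11), so the conjunction on the right does not hold.

(⟸) Conversely, if t ≡ 0 (mod 4) and t ≡ 3 (mod 11), then by the Chinese remainder theorem t ≡ 36 (mod 44). Since 36 ≡ 0 (mod 2) and 2 ∣ 44, we get t ≡ 0 (mod 2).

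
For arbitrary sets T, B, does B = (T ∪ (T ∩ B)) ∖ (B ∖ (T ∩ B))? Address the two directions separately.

Both inclusions fail.

(⊆) This inclusion fails. Take T = ∅, B = {1}; then 1 ∈ B but 1 ∉ (T ∪ (T ∩ B)) ∖ (B ∖ (T ∩ B)).

(⊇) This inclusion fails. Take T = {1}, B = ∅; then 1 ∈ (T ∪ (T ∩ B)) ∖ (B ∖ (T ∩ B)) but 1 ∉ B.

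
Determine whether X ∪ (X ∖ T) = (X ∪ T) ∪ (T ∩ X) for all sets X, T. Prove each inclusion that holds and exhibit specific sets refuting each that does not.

Forward inclusion. Let x ∈ X ∪ (X ∖ T). Then either x ∈ X and x ∉ T; or x ∈ X ∩ T. In each case x ∈ (X ∪ T) ∪ (T ∩ X), so X ∪ (X ∖ T) ⊆ (X ∪ T) ∪ (T ∩ X).

Reverse inclusion. This inclusion fails. Take X = ∅, T = {1}; then 1 ∈ (X ∪ T) ∪ (T ∩ X) but 1 ∉ X ∪ (X ∖ T).

Only the forward inclusion holds.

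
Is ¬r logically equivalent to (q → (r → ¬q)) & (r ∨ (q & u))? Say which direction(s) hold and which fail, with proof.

(→) This fails. Under r = F, q = F, u = F, the left side is true but the right side is false.

(←) This fails. Under r = T, q = F, u = F, the left side is false but the right side is true.

Neither direction holds.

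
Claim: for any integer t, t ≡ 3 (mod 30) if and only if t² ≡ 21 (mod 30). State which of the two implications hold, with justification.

[⇒] This fails: take t = 3. Then 3 ≡ 3 (mod 30), but 3² = 9 ≡ 9 (mod 30), not 21.

[⇐] This fails: take t = 9. Then 9² = 81 ≡ 21 (mod 30), yet 9 ≡ 9 (mod 30), not 3.

(⇒) fails and (⇐) fails.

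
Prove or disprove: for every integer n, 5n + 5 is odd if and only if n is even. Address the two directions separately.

Equivalent; both directions hold.

[⇒] Suppose 5n + 5 is odd. Since 5 is odd, 5n and n have the same parity, so 5n + 5 ≡ n + 5 (mod 2). As 5 is odd, 5n + 5 is odd exactly when n is even. Thus n is even.

[⇐] Conversely, suppose n is even; write n = 2j. Then 5n + 5 = 5·(2j) + 5 = 2·5j + 5, which is odd.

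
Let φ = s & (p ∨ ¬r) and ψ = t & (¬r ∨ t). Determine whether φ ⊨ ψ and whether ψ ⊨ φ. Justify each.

(⟹) This fails. Under s = T, p = F, r = F, t = F, the left side is true but the right side is false.

(⟸) This fails. Under s = F, p = F, r = F, t = T, the left side is false but the right side is true.

Neither implication holds.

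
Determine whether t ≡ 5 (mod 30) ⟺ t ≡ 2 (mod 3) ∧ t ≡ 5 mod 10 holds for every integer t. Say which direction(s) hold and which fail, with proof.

(⟹) Suppose t ≡ 5 (mod 30); write t = 30j + 5. Since 3 ∣ 30, reducing mod 3 gives t ≡ 5 ≡ 2 (mod 3); since 10 ∣ 30, reducing mod 10 gives t ≡ 5 (mod 10).

(⟸) Conversely, if t ≡ 2 (mod 3) and t ≡ 5 (mod 10), then by the Chinese remainder theorem t ≡ 5 (mod 30). This is exactly t ≡ 5 (mod 30).

The biconditional holds.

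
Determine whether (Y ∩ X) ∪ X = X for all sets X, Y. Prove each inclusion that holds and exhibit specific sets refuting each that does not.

Both inclusions hold.

(⊆) Let x ∈ (Y ∩ X) ∪ X. Then either x ∈ X and x ∉ Y; or x ∈ X ∩ Y. In each case x ∈ X, so (Y ∩ X) ∪ X ⊆ X.

(⊇) Let x ∈ X. Then either x ∈ X and x ∉ Y; or x ∈ X ∩ Y. In each case x ∈ (Y ∩ X) ∪ X, so X ⊆ (Y ∩ X) ∪ X.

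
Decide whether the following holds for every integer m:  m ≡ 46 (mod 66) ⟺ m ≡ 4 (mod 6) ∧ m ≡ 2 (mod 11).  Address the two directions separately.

(⟹) Suppose m ≡ 46 (mod 66); write m = 66j + 46. Since 6 ∣ 66, reducing mod 6 gives m ≡ 46 ≡ 4 (mod 6); since 11 ∣ 66, reducing mod 11 gives m ≡ 46 ≡ 2 (mod 11).

(⟸) Conversely, if m ≡ 4 (mod 6) and m ≡ 2 (mod 11), then by the Chinese remainder theorem m ≡ 46 (mod 66). This is exactly m ≡ 46 (mod 66).

Both directions hold; the statement is true.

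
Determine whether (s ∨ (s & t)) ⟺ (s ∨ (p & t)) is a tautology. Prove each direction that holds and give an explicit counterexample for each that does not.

Only the forward implication holds.

[⇒] Assume the antecedent. If t is true, the antecedent forces (t = T, s = T, p = F) or (t = T, s = T, p = T), and s ∨ (p & t) holds there. If t is false, the antecedent forces (t = F, s = T, p = F) or (t = F, s = T, p = T), and s ∨ (p & t) holds there. Either way s ∨ (p & t) holds.

[⇐] This fails. Under t = T, s = F, p = T, the left side is false but the right side is true.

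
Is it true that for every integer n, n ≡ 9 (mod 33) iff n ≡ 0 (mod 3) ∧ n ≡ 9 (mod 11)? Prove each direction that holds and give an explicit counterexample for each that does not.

(→) Suppose n ≡ 9 (mod 33); write n = 33j + 9. Since 3 ∣ 33, reducing mod 3 gives n ≡ 9 ≡ 0 (mod 3); since 11 ∣ 33, reducing mod 11 gives n ≡ 9 (mod 11).

(←) Conversely, if n ≡ 0 (mod 3) and n ≡ 9 (mod 11), then by the Chinese remainder theorem n ≡ 9 (mod 33). This is exactly n ≡ 9 (mod 33).

Both implications hold.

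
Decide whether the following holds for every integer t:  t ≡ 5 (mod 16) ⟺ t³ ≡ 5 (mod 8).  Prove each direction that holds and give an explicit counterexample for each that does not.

(→) Suppose t ≡ 5 (mod 16). Then t³ ≡ 5³ = 125 (mod 16), and since 8 ∣ 16, also t³ ≡ 5 (mod 8).

(←) This fails: take t = 13. Then 13³ = 2197 ≡ 5 (mod 8), yet 13 ≡ 13 (mod 16), not 5.

Only the forward implication holds.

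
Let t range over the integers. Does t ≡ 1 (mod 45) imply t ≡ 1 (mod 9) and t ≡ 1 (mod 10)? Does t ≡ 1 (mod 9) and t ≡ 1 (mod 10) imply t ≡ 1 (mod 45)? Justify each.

(⇒) This fails: t = 46 gives 46 ≡ 1 (mod 45) but 46 ≡ 6 (mod 10), so the conjunction on the right does not hold.

(⇐) Conversely, if t ≡ 1 (mod 9) and t ≡ 1 (mod 10), then by the Chinese remainder theorem t ≡ 1 (mod 90). Since 1 ≡ 1 (mod 45) and 45 ∣ 90, we get t ≡ 1 (mod 45).

Not equivalent: only (⇐) holds.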